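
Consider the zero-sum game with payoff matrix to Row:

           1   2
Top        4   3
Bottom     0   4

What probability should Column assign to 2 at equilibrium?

Row minima: Top → 3, Bottom → 0; maximin = 3.
Column maxima: 1 → 4, 2 → 4; minimax = 4.
3 ≠ 4, so there is no saddle point; optimal play is mixed.
Let Row play Top with probability p. Expected payoff against 1: 4p + 0(1−p) = 4p; against 2: 3p + 4(1−p) = −p + 4.
Setting these equal: 4p = −p + 4 ⇒ 5p = 4 ⇒ p = 4/5, and the value is (4)·(4/5) = 16/5.
For Column: with q = P(1), equating Top's and Bottom's payoffs gives q + 3 = −4q + 4 ⇒ q = 1/5.

4/5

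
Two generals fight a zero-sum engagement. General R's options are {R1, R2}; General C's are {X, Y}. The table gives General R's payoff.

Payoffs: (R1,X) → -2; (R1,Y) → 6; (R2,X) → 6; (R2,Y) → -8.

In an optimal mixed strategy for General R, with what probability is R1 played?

7/11

Row minima: R1 → -2, R2 → -8; maximin = -2.
Column maxima: X → 6, Y → 6; minimax = 6.
-2 ≠ 6, so there is no saddle point; optimal play is mixed.
Let General R play R1 with probability p. Expected payoff against X: (-2)p + 6(1−p) = −8p + 6; against Y: 6p + (-8)(1−p) = 14p − 8.
Setting these equal: −8p + 6 = 14p − 8 ⇒ −22p = -14 ⇒ p = 7/11, and the value is (-8)·(7/11) + 6 = 10/11.
For General C: with q = P(X), equating R1's and R2's payoffs gives −8q + 6 = 14q − 8 ⇒ q = 7/11.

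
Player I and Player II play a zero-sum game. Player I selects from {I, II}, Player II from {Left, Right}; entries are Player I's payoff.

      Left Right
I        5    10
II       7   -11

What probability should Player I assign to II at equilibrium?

Row minima: I → 5, II → -11; maximin = 5.
Column maxima: Left → 7, Right → 10; minimax = 7.
5 ≠ 7, so there is no saddle point; optimal play is mixed.
Let Player I play I with probability p. Expected payoff against Left: 5p + 7(1−p) = −2p + 7; against Right: 10p + (-11)(1−p) = 21p − 11.
Setting these equal: −2p + 7 = 21p − 11 ⇒ −23p = -18 ⇒ p = 18/23, and the value is (-2)·(18/23) + 7 = 125/23.
For Player II: with q = P(Left), equating I's and II's payoffs gives −5q + 10 = 18q − 11 ⇒ q = 21/23.

5/23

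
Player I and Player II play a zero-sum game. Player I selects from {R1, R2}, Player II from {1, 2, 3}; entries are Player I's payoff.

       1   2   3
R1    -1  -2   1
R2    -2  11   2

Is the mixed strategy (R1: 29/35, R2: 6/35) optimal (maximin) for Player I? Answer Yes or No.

Against 1 this mix gives (29/35)·(-1) + (6/35)·(-2) = -41/35.
Against 2 this mix gives (29/35)·(-2) + (6/35)·11 = 8/35.
Against 3 this mix gives (29/35)·1 + (6/35)·2 = 41/35.
Player II will play 1, holding Player I to -41/35. Shifting weight toward the row that does better against 1 would raise this floor (the equalizing mix achieves -15/14 against both 1 and 2), so the proposed strategy is not optimal.

No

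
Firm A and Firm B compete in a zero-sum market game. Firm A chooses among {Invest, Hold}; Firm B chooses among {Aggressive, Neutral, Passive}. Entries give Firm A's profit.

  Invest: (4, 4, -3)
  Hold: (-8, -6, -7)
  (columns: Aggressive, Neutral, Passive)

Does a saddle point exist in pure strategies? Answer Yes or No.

Row minima: Invest → -3, Hold → -8; maximin = -3.
Column maxima: Aggressive → 4, Neutral → 4, Passive → -3; minimax = -3.
maximin = minimax = -3, so a saddle point exists.

Yes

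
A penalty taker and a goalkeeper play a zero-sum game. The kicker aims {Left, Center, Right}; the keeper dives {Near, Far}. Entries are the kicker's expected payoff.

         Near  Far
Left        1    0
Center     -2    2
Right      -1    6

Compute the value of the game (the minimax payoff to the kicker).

3/4

Row minima: Left → 0, Center → -2, Right → -1; maximin = 0.
Column maxima: Near → 1, Far → 6; minimax = 1.
0 ≠ 1, so there is no saddle point; optimal play is mixed.
Center is strictly dominated by Right, so the kicker never plays it.
On the remaining 2×2 (Left, Right vs Near, Far):
Let the kicker play Left with probability p. Expected payoff against Near: 1p + (-1)(1−p) = 2p − 1; against Far: 0p + 6(1−p) = −6p + 6.
Setting these equal: 2p − 1 = −6p + 6 ⇒ 8p = 7 ⇒ p = 7/8, and the value is (2)·(7/8) − 1 = 3/4.
For the keeper: with q = P(Near), equating Left's and Right's payoffs gives q = −7q + 6 ⇒ q = 3/4.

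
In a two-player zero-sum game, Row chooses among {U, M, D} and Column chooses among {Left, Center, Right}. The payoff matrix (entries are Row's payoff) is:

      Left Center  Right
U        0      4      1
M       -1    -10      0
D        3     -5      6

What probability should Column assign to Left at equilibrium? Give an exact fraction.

Row minima: U → 0, M → -10, D → -5; maximin = 0.
Column maxima: Left → 3, Center → 4, Right → 6; minimax = 3.
0 ≠ 3, so there is no saddle point; optimal play is mixed.
M is strictly dominated by U, so Row never plays it.
Right is strictly dominated by Left (it gives Row strictly more in every row), so Column never plays it.
On the remaining 2×2 (U, D vs Left, Center):
Let Row play U with probability p. Expected payoff against Left: 0p + 3(1−p) = −3p + 3; against Center: 4p + (-5)(1−p) = 9p − 5.
Setting these equal: −3p + 3 = 9p − 5 ⇒ −12p = -8 ⇒ p = 2/3, and the value is (-3)·(2/3) + 3 = 1.
For Column: with q = P(Left), equating U's and D's payoffs gives −4q + 4 = 8q − 5 ⇒ q = 3/4.

3/4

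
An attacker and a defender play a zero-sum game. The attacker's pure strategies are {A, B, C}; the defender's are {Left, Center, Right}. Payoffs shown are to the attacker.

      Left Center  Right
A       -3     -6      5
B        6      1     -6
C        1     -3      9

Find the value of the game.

-9/19

Row minima: A → -6, B → -6, C → -3; maximin = -3.
Column maxima: Left → 6, Center → 1, Right → 9; minimax = 1.
-3 ≠ 1, so there is no saddle point; optimal play is mixed.
A is strictly dominated by C, so the attacker never plays it.
Left is strictly dominated by Center (it gives the attacker strictly more in every row), so the defender never plays it.
On the remaining 2×2 (B, C vs Center, Right):
Let the attacker play B with probability p. Expected payoff against Center: 1p + (-3)(1−p) = 4p − 3; against Right: (-6)p + 9(1−p) = −15p + 9.
Setting these equal: 4p − 3 = −15p + 9 ⇒ 19p = 12 ⇒ p = 12/19, and the value is (4)·(12/19) − 3 = -9/19.
For the defender: with q = P(Center), equating B's and C's payoffs gives 7q − 6 = −12q + 9 ⇒ q = 15/19.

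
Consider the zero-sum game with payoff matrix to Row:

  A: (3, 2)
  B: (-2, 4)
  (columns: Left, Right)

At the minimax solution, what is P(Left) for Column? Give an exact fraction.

Row minima: A → 2, B → -2; maximin = 2.
Column maxima: Left → 3, Right → 4; minimax = 3.
2 ≠ 3, so there is no saddle point; optimal play is mixed.
Let Row play A with probability p. Expected payoff against Left: 3p + (-2)(1−p) = 5p − 2; against Right: 2p + 4(1−p) = −2p + 4.
Setting these equal: 5p − 2 = −2p + 4 ⇒ 7p = 6 ⇒ p = 6/7, and the value is (5)·(6/7) − 2 = 16/7.
For Column: with q = P(Left), equating A's and B's payoffs gives q + 2 = −6q + 4 ⇒ q = 2/7.

2/7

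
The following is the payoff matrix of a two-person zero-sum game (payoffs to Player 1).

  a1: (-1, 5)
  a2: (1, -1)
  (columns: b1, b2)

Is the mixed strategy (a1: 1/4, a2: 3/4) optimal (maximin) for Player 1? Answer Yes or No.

Yes

Against b1 this mix gives (1/4)·(-1) + (3/4)·1 = 1/2.
Against b2 this mix gives (1/4)·5 + (3/4)·(-1) = 1/2.
All of Player 2's active replies (b1, b2) yield 1/2, and no column does worse for Player 1. The mix makes Player 2 indifferent and guarantees 1/2, so it is optimal.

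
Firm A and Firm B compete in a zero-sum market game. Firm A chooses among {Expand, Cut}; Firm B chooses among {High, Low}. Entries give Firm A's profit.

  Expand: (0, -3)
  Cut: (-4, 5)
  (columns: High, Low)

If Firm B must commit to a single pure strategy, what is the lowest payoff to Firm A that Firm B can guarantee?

Column maxima: High → 0, Low → 5.
The smallest of these is 0.

0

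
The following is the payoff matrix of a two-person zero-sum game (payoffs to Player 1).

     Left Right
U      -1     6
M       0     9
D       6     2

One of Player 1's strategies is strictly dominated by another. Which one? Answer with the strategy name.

U

M gives a strictly higher payoff than U against every column: 0 > -1, 9 > 6.
So U is strictly dominated and Player 1 never plays it.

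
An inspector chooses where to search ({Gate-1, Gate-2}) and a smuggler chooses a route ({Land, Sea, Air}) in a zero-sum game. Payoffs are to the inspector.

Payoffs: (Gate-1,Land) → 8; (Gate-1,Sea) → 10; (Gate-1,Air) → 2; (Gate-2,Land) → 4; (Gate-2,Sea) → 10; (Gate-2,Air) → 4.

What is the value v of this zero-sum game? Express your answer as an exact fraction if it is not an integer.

4

Row minima: Gate-1 → 2, Gate-2 → 4; maximin = 4.
Column maxima: Land → 8, Sea → 10, Air → 4; minimax = 4.
Since maximin = minimax = 4, there is a saddle point and the value is 4.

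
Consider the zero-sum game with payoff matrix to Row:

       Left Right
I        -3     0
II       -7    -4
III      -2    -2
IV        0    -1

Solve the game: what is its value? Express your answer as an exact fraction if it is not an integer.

Row minima: I → -3, II → -7, III → -2, IV → -1; maximin = -1.
Column maxima: Left → 0, Right → 0; minimax = 0.
-1 ≠ 0, so there is no saddle point; optimal play is mixed.
II is strictly dominated by I, so Row never plays it.
III is strictly dominated by IV, so Row never plays it.
On the remaining 2×2 (I, IV vs Left, Right):
Let Row play I with probability p. Expected payoff against Left: (-3)p + 0(1−p) = −3p; against Right: 0p + (-1)(1−p) = p − 1.
Setting these equal: −3p = p − 1 ⇒ −4p = -1 ⇒ p = 1/4, and the value is (-3)·(1/4) = -3/4.
For Column: with q = P(Left), equating I's and IV's payoffs gives −3q = q − 1 ⇒ q = 1/4.

-3/4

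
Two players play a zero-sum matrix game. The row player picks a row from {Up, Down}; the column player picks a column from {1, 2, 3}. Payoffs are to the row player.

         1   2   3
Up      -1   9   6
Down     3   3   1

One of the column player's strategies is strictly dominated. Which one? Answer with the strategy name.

2

3 holds the row player's payoff strictly below 2 in every row: 6 < 9, 1 < 3.
So 2 is strictly dominated for the column player.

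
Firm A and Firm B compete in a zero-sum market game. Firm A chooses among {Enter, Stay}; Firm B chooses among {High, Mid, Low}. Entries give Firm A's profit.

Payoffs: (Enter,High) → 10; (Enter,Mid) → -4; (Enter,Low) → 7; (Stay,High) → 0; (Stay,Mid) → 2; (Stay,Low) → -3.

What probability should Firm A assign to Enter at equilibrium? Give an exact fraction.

Row minima: Enter → -4, Stay → -3; maximin = -3.
Column maxima: High → 10, Mid → 2, Low → 7; minimax = 2.
-3 ≠ 2, so there is no saddle point; optimal play is mixed.
High is strictly dominated by Low (it gives Firm A strictly more in every row), so Firm B never plays it.
On the remaining 2×2 (Enter, Stay vs Mid, Low):
Let Firm A play Enter with probability p. Expected payoff against Mid: (-4)p + 2(1−p) = −6p + 2; against Low: 7p + (-3)(1−p) = 10p − 3.
Setting these equal: −6p + 2 = 10p − 3 ⇒ −16p = -5 ⇒ p = 5/16, and the value is (-6)·(5/16) + 2 = 1/8.
For Firm B: with q = P(Mid), equating Enter's and Stay's payoffs gives −11q + 7 = 5q − 3 ⇒ q = 5/8.

5/16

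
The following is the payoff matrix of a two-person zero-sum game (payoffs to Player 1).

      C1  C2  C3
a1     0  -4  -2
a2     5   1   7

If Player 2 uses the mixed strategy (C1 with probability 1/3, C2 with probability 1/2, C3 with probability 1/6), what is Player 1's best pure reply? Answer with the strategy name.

Expected payoff of a1: (1/3)·0 + (1/2)·(-4) + (1/6)·(-2) = -7/3.
Expected payoff of a2: (1/3)·5 + (1/2)·1 + (1/6)·7 = 10/3.
The largest is 10/3, so Player 1's best response is a2.

a2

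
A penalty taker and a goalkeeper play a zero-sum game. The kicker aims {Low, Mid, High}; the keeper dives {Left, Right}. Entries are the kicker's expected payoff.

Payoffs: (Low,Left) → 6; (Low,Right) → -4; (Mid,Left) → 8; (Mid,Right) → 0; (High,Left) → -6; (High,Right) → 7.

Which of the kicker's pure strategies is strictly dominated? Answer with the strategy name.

Low

Mid gives a strictly higher payoff than Low against every column: 8 > 6, 0 > -4.
So Low is strictly dominated and the kicker never plays it.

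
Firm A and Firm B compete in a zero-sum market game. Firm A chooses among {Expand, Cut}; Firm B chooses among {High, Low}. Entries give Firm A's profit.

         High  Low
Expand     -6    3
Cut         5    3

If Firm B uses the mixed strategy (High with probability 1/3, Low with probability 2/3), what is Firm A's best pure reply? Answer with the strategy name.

Cut

Expected payoff of Expand: (1/3)·(-6) + (2/3)·3 = 0.
Expected payoff of Cut: (1/3)·5 + (2/3)·3 = 11/3.
The largest is 11/3, so Firm A's best response is Cut.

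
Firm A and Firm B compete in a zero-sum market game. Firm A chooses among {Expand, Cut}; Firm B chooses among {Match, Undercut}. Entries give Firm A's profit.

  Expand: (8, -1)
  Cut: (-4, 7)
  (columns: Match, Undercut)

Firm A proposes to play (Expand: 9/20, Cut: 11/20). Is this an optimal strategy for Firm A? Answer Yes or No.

No

Against Match this mix gives (9/20)·8 + (11/20)·(-4) = 7/5.
Against Undercut this mix gives (9/20)·(-1) + (11/20)·7 = 17/5.
Firm B will play Match, holding Firm A to 7/5. Shifting weight toward the row that does better against Match would raise this floor (the equalizing mix achieves 13/5 against both Match and Undercut), so the proposed strategy is not optimal.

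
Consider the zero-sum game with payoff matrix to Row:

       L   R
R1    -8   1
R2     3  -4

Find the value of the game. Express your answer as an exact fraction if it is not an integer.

-29/16

Row minima: R1 → -8, R2 → -4; maximin = -4.
Column maxima: L → 3, R → 1; minimax = 1.
-4 ≠ 1, so there is no saddle point; optimal play is mixed.
Let Row play R1 with probability p. Expected payoff against L: (-8)p + 3(1−p) = −11p + 3; against R: 1p + (-4)(1−p) = 5p − 4.
Setting these equal: −11p + 3 = 5p − 4 ⇒ −16p = -7 ⇒ p = 7/16, and the value is (-11)·(7/16) + 3 = -29/16.
For Column: with q = P(L), equating R1's and R2's payoffs gives −9q + 1 = 7q − 4 ⇒ q = 5/16.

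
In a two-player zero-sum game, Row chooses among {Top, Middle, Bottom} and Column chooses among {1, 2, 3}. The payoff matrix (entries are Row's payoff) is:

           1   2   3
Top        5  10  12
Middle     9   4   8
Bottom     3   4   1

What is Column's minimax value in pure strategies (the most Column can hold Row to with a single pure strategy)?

9

Column maxima: 1 → 9, 2 → 10, 3 → 12.
The smallest of these is 9.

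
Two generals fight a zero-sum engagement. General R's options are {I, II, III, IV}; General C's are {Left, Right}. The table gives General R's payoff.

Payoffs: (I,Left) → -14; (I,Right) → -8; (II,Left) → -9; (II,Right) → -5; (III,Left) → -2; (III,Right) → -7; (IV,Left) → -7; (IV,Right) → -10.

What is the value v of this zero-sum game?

-53/9

Row minima: I → -14, II → -9, III → -7, IV → -10; maximin = -7.
Column maxima: Left → -2, Right → -5; minimax = -5.
-7 ≠ -5, so there is no saddle point; optimal play is mixed.
I is strictly dominated by II, so General R never plays it.
IV is strictly dominated by III, so General R never plays it.
On the remaining 2×2 (II, III vs Left, Right):
Let General R play II with probability p. Expected payoff against Left: (-9)p + (-2)(1−p) = −7p − 2; against Right: (-5)p + (-7)(1−p) = 2p − 7.
Setting these equal: −7p − 2 = 2p − 7 ⇒ −9p = -5 ⇒ p = 5/9, and the value is (-7)·(5/9) − 2 = -53/9.
For General C: with q = P(Left), equating II's and III's payoffs gives −4q − 5 = 5q − 7 ⇒ q = 2/9.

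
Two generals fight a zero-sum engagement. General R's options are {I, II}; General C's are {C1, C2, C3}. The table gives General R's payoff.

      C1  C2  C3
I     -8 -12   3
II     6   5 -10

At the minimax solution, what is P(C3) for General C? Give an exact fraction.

17/30

Row minima: I → -12, II → -10; maximin = -10.
Column maxima: C1 → 6, C2 → 5, C3 → 3; minimax = 3.
-10 ≠ 3, so there is no saddle point; optimal play is mixed.
C1 is strictly dominated by C2 (it gives General R strictly more in every row), so General C never plays it.
On the remaining 2×2 (I, II vs C2, C3):
Let General R play I with probability p. Expected payoff against C2: (-12)p + 5(1−p) = −17p + 5; against C3: 3p + (-10)(1−p) = 13p − 10.
Setting these equal: −17p + 5 = 13p − 10 ⇒ −30p = -15 ⇒ p = 1/2, and the value is (-17)·(1/2) + 5 = -7/2.
For General C: with q = P(C2), equating I's and II's payoffs gives −15q + 3 = 15q − 10 ⇒ q = 13/30.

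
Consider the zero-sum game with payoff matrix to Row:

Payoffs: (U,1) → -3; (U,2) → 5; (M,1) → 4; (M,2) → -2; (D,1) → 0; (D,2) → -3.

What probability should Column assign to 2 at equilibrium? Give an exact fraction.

Row minima: U → -3, M → -2, D → -3; maximin = -2.
Column maxima: 1 → 4, 2 → 5; minimax = 4.
-2 ≠ 4, so there is no saddle point; optimal play is mixed.
D is strictly dominated by M, so Row never plays it.
On the remaining 2×2 (U, M vs 1, 2):
Let Row play U with probability p. Expected payoff against 1: (-3)p + 4(1−p) = −7p + 4; against 2: 5p + (-2)(1−p) = 7p − 2.
Setting these equal: −7p + 4 = 7p − 2 ⇒ −14p = -6 ⇒ p = 3/7, and the value is (-7)·(3/7) + 4 = 1.
For Column: with q = P(1), equating U's and M's payoffs gives −8q + 5 = 6q − 2 ⇒ q = 1/2.

1/2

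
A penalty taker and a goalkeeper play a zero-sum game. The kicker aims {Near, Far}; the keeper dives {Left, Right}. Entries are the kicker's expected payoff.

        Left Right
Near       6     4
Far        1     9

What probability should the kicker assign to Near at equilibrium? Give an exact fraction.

Row minima: Near → 4, Far → 1; maximin = 4.
Column maxima: Left → 6, Right → 9; minimax = 6.
4 ≠ 6, so there is no saddle point; optimal play is mixed.
Let the kicker play Near with probability p. Expected payoff against Left: 6p + 1(1−p) = 5p + 1; against Right: 4p + 9(1−p) = −5p + 9.
Setting these equal: 5p + 1 = −5p + 9 ⇒ 10p = 8 ⇒ p = 4/5, and the value is (5)·(4/5) + 1 = 5.
For the keeper: with q = P(Left), equating Near's and Far's payoffs gives 2q + 4 = −8q + 9 ⇒ q = 1/2.

4/5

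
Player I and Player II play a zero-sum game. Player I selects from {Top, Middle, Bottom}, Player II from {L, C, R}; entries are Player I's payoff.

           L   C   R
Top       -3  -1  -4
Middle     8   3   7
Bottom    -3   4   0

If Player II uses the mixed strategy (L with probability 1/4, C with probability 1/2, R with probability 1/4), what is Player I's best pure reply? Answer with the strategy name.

Middle

Expected payoff of Top: (1/4)·(-3) + (1/2)·(-1) + (1/4)·(-4) = -9/4.
Expected payoff of Middle: (1/4)·8 + (1/2)·3 + (1/4)·7 = 21/4.
Expected payoff of Bottom: (1/4)·(-3) + (1/2)·4 + (1/4)·0 = 5/4.
The largest is 21/4, so Player I's best response is Middle.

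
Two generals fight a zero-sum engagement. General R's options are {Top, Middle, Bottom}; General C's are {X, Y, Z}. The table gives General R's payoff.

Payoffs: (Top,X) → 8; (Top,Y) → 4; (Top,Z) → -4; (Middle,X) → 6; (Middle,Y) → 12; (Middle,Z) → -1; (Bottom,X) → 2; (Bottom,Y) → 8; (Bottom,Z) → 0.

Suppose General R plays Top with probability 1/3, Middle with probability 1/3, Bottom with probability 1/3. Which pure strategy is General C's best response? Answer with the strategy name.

Z

If General C plays X, General R's expected payoff is (1/3)·8 + (1/3)·6 + (1/3)·2 = 16/3.
If General C plays Y, General R's expected payoff is (1/3)·4 + (1/3)·12 + (1/3)·8 = 8.
If General C plays Z, General R's expected payoff is (1/3)·(-4) + (1/3)·(-1) + (1/3)·0 = -5/3.
General C minimizes General R's payoff; the smallest is -5/3, so the best response is Z.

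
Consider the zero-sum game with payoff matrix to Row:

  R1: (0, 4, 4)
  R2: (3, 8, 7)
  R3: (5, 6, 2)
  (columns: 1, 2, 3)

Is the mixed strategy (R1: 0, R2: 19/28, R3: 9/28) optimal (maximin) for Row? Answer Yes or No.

Against 1 this mix gives (19/28)·3 + (9/28)·5 = 51/14.
Against 2 this mix gives (19/28)·8 + (9/28)·6 = 103/14.
Against 3 this mix gives (19/28)·7 + (9/28)·2 = 151/28.
Column will play 1, holding Row to 51/14. Shifting weight toward the row that does better against 1 would raise this floor (the equalizing mix achieves 29/7 against both 1 and 3), so the proposed strategy is not optimal.

No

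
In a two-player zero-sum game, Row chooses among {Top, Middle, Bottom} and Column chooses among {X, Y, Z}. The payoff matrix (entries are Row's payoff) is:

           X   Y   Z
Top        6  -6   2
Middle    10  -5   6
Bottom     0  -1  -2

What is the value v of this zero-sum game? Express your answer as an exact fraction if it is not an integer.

-4/3

Row minima: Top → -6, Middle → -5, Bottom → -2; maximin = -2.
Column maxima: X → 10, Y → -1, Z → 6; minimax = -1.
-2 ≠ -1, so there is no saddle point; optimal play is mixed.
Top is strictly dominated by Middle, so Row never plays it.
X is strictly dominated by Y (it gives Row strictly more in every row), so Column never plays it.
On the remaining 2×2 (Middle, Bottom vs Y, Z):
Let Row play Middle with probability p. Expected payoff against Y: (-5)p + (-1)(1−p) = −4p − 1; against Z: 6p + (-2)(1−p) = 8p − 2.
Setting these equal: −4p − 1 = 8p − 2 ⇒ −12p = -1 ⇒ p = 1/12, and the value is (-4)·(1/12) − 1 = -4/3.
For Column: with q = P(Y), equating Middle's and Bottom's payoffs gives −11q + 6 = q − 2 ⇒ q = 2/3.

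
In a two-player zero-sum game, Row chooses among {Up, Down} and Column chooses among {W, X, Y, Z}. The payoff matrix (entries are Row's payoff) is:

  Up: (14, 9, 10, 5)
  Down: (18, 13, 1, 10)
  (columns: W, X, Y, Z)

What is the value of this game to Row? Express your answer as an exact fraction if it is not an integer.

95/14

Row minima: Up → 5, Down → 1; maximin = 5.
Column maxima: W → 18, X → 13, Y → 10, Z → 10; minimax = 10.
5 ≠ 10, so there is no saddle point; optimal play is mixed.
W is strictly dominated by X (it gives Row strictly more in every row), so Column never plays it.
X is strictly dominated by Z (it gives Row strictly more in every row), so Column never plays it.
On the remaining 2×2 (Up, Down vs Y, Z):
Let Row play Up with probability p. Expected payoff against Y: 10p + 1(1−p) = 9p + 1; against Z: 5p + 10(1−p) = −5p + 10.
Setting these equal: 9p + 1 = −5p + 10 ⇒ 14p = 9 ⇒ p = 9/14, and the value is (9)·(9/14) + 1 = 95/14.
For Column: with q = P(Y), equating Up's and Down's payoffs gives 5q + 5 = −9q + 10 ⇒ q = 5/14.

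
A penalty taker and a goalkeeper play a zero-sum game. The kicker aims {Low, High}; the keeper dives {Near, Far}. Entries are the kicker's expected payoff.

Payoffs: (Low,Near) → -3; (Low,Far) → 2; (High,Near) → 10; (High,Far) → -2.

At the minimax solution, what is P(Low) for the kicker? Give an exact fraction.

Row minima: Low → -3, High → -2; maximin = -2.
Column maxima: Near → 10, Far → 2; minimax = 2.
-2 ≠ 2, so there is no saddle point; optimal play is mixed.
Let the kicker play Low with probability p. Expected payoff against Near: (-3)p + 10(1−p) = −13p + 10; against Far: 2p + (-2)(1−p) = 4p − 2.
Setting these equal: −13p + 10 = 4p − 2 ⇒ −17p = -12 ⇒ p = 12/17, and the value is (-13)·(12/17) + 10 = 14/17.
For the keeper: with q = P(Near), equating Low's and High's payoffs gives −5q + 2 = 12q − 2 ⇒ q = 4/17.

12/17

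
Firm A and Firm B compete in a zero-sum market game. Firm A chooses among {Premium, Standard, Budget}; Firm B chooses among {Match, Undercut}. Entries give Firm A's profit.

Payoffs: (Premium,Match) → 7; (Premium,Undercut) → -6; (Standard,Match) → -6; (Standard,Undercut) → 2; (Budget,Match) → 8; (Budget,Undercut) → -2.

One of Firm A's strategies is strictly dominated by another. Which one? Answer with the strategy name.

Premium

Budget gives a strictly higher payoff than Premium against every column: 8 > 7, -2 > -6.
So Premium is strictly dominated and Firm A never plays it.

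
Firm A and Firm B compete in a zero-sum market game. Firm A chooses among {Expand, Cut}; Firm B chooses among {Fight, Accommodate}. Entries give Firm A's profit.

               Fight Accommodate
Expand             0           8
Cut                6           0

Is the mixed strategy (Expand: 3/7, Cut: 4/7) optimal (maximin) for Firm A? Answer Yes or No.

Against Fight this mix gives (3/7)·0 + (4/7)·6 = 24/7.
Against Accommodate this mix gives (3/7)·8 + (4/7)·0 = 24/7.
All of Firm B's active replies (Fight, Accommodate) yield 24/7, and no column does worse for Firm A. The mix makes Firm B indifferent and guarantees 24/7, so it is optimal.

Yes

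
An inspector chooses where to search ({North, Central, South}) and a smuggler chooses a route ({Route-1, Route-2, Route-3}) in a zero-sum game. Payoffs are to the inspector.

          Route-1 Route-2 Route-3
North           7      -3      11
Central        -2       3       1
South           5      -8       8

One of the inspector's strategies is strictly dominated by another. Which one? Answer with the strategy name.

North gives a strictly higher payoff than South against every column: 7 > 5, -3 > -8, 11 > 8.
So South is strictly dominated and the inspector never plays it.

South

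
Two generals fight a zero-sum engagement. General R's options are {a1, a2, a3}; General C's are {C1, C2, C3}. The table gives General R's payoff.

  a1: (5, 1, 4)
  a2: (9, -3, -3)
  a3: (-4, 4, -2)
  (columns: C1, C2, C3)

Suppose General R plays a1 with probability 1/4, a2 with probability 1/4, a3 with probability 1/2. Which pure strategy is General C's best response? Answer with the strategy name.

C3

If General C plays C1, General R's expected payoff is (1/4)·5 + (1/4)·9 + (1/2)·(-4) = 3/2.
If General C plays C2, General R's expected payoff is (1/4)·1 + (1/4)·(-3) + (1/2)·4 = 3/2.
If General C plays C3, General R's expected payoff is (1/4)·4 + (1/4)·(-3) + (1/2)·(-2) = -3/4.
General C minimizes General R's payoff; the smallest is -3/4, so the best response is C3.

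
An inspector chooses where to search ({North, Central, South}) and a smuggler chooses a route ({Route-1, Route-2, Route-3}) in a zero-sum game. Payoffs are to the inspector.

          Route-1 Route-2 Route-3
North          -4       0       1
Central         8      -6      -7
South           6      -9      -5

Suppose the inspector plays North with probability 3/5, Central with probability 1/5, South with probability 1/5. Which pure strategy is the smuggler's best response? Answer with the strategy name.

If the smuggler plays Route-1, the inspector's expected payoff is (3/5)·(-4) + (1/5)·8 + (1/5)·6 = 2/5.
If the smuggler plays Route-2, the inspector's expected payoff is (3/5)·0 + (1/5)·(-6) + (1/5)·(-9) = -3.
If the smuggler plays Route-3, the inspector's expected payoff is (3/5)·1 + (1/5)·(-7) + (1/5)·(-5) = -9/5.
The smuggler minimizes the inspector's payoff; the smallest is -3, so the best response is Route-2.

Route-2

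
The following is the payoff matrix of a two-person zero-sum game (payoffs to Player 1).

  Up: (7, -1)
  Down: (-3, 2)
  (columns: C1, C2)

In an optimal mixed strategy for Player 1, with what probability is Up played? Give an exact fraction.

5/13

Row minima: Up → -1, Down → -3; maximin = -1.
Column maxima: C1 → 7, C2 → 2; minimax = 2.
-1 ≠ 2, so there is no saddle point; optimal play is mixed.
Let Player 1 play Up with probability p. Expected payoff against C1: 7p + (-3)(1−p) = 10p − 3; against C2: (-1)p + 2(1−p) = −3p + 2.
Setting these equal: 10p − 3 = −3p + 2 ⇒ 13p = 5 ⇒ p = 5/13, and the value is (10)·(5/13) − 3 = 11/13.
For Player 2: with q = P(C1), equating Up's and Down's payoffs gives 8q − 1 = −5q + 2 ⇒ q = 3/13.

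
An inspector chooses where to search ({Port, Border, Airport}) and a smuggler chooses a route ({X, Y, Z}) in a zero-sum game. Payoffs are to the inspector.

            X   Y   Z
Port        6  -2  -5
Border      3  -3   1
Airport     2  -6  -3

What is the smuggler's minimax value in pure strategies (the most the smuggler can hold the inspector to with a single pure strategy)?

Column maxima: X → 6, Y → -2, Z → 1.
The smallest of these is -2.

-2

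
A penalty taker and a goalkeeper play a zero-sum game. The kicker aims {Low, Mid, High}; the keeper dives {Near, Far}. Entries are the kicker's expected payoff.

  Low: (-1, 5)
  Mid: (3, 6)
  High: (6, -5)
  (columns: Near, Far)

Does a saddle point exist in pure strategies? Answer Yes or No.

No

Row minima: Low → -1, Mid → 3, High → -5; maximin = 3.
Column maxima: Near → 6, Far → 6; minimax = 6.
3 ≠ 6, so no pure-strategy equilibrium exists.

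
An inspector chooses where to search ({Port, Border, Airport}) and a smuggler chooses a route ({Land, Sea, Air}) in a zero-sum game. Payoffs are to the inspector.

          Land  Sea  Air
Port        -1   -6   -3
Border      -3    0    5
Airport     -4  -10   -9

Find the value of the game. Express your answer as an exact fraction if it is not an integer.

Row minima: Port → -6, Border → -3, Airport → -10; maximin = -3.
Column maxima: Land → -1, Sea → 0, Air → 5; minimax = -1.
-3 ≠ -1, so there is no saddle point; optimal play is mixed.
Airport is strictly dominated by Port, so the inspector never plays it.
Air is strictly dominated by Sea (it gives the inspector strictly more in every row), so the smuggler never plays it.
On the remaining 2×2 (Port, Border vs Land, Sea):
Let the inspector play Port with probability p. Expected payoff against Land: (-1)p + (-3)(1−p) = 2p − 3; against Sea: (-6)p + 0(1−p) = −6p.
Setting these equal: 2p − 3 = −6p ⇒ 8p = 3 ⇒ p = 3/8, and the value is (2)·(3/8) − 3 = -9/4.
For the smuggler: with q = P(Land), equating Port's and Border's payoffs gives 5q − 6 = −3q ⇒ q = 3/4.

-9/4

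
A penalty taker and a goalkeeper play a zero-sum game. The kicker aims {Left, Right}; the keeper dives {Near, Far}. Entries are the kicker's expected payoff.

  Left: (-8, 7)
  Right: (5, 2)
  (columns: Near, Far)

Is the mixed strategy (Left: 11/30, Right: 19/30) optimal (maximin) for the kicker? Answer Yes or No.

Against Near this mix gives (11/30)·(-8) + (19/30)·5 = 7/30.
Against Far this mix gives (11/30)·7 + (19/30)·2 = 23/6.
The keeper will play Near, holding the kicker to 7/30. Shifting weight toward the row that does better against Near would raise this floor (the equalizing mix achieves 17/6 against both Near and Far), so the proposed strategy is not optimal.

No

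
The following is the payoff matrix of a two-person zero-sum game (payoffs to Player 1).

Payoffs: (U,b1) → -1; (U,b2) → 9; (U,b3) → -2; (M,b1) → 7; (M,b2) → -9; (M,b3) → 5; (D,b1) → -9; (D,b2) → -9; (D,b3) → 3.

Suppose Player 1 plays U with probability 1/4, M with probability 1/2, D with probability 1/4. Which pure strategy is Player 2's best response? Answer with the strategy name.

b2

If Player 2 plays b1, Player 1's expected payoff is (1/4)·(-1) + (1/2)·7 + (1/4)·(-9) = 1.
If Player 2 plays b2, Player 1's expected payoff is (1/4)·9 + (1/2)·(-9) + (1/4)·(-9) = -9/2.
If Player 2 plays b3, Player 1's expected payoff is (1/4)·(-2) + (1/2)·5 + (1/4)·3 = 11/4.
Player 2 minimizes Player 1's payoff; the smallest is -9/2, so the best response is b2.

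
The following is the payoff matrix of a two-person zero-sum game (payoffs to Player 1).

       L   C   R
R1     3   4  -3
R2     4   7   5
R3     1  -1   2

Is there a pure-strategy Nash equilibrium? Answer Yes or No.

Yes

Row minima: R1 → -3, R2 → 4, R3 → -1; maximin = 4.
Column maxima: L → 4, C → 7, R → 5; minimax = 4.
maximin = minimax = 4, so a saddle point exists.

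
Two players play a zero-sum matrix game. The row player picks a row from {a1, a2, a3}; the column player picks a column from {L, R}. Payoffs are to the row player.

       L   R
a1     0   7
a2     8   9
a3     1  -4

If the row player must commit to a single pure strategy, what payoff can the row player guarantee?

Row minima: a1 → 0, a2 → 8, a3 → -4.
The best of these is 8.

8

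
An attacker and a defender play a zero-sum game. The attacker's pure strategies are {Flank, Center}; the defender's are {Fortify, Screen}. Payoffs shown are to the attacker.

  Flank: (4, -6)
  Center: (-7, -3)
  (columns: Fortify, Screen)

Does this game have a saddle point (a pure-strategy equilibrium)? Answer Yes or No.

Row minima: Flank → -6, Center → -7; maximin = -6.
Column maxima: Fortify → 4, Screen → -3; minimax = -3.
-6 ≠ -3, so no pure-strategy equilibrium exists.

No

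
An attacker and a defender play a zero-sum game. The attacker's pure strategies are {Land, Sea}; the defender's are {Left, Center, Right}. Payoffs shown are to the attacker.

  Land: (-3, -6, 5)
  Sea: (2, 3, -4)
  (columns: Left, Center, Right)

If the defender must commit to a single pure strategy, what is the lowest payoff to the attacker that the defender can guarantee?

2

Column maxima: Left → 2, Center → 3, Right → 5.
The smallest of these is 2.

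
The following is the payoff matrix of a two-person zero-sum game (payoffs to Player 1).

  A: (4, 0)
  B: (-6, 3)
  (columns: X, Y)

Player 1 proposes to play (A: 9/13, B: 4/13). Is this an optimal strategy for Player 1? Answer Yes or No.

Yes

Against X this mix gives (9/13)·4 + (4/13)·(-6) = 12/13.
Against Y this mix gives (9/13)·0 + (4/13)·3 = 12/13.
All of Player 2's active replies (X, Y) yield 12/13, and no column does worse for Player 1. The mix makes Player 2 indifferent and guarantees 12/13, so it is optimal.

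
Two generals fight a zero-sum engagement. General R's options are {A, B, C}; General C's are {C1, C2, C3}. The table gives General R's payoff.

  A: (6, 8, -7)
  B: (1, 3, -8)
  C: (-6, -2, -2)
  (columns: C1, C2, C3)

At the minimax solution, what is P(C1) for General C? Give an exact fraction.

5/17

Row minima: A → -7, B → -8, C → -6; maximin = -6.
Column maxima: C1 → 6, C2 → 8, C3 → -2; minimax = -2.
-6 ≠ -2, so there is no saddle point; optimal play is mixed.
B is strictly dominated by A, so General R never plays it.
C2 is strictly dominated by C1 (it gives General R strictly more in every row), so General C never plays it.
On the remaining 2×2 (A, C vs C1, C3):
Let General R play A with probability p. Expected payoff against C1: 6p + (-6)(1−p) = 12p − 6; against C3: (-7)p + (-2)(1−p) = −5p − 2.
Setting these equal: 12p − 6 = −5p − 2 ⇒ 17p = 4 ⇒ p = 4/17, and the value is (12)·(4/17) − 6 = -54/17.
For General C: with q = P(C1), equating A's and C's payoffs gives 13q − 7 = −4q − 2 ⇒ q = 5/17.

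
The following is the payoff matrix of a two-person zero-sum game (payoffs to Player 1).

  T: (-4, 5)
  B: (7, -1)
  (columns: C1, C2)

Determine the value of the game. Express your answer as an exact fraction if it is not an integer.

Row minima: T → -4, B → -1; maximin = -1.
Column maxima: C1 → 7, C2 → 5; minimax = 5.
-1 ≠ 5, so there is no saddle point; optimal play is mixed.
Let Player 1 play T with probability p. Expected payoff against C1: (-4)p + 7(1−p) = −11p + 7; against C2: 5p + (-1)(1−p) = 6p − 1.
Setting these equal: −11p + 7 = 6p − 1 ⇒ −17p = -8 ⇒ p = 8/17, and the value is (-11)·(8/17) + 7 = 31/17.
For Player 2: with q = P(C1), equating T's and B's payoffs gives −9q + 5 = 8q − 1 ⇒ q = 6/17.

31/17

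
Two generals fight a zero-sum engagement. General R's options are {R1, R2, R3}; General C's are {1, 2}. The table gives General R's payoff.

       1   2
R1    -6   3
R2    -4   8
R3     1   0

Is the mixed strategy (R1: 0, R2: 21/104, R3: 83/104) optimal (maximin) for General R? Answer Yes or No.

No

Against 1 this mix gives (21/104)·(-4) + (83/104)·1 = -1/104.
Against 2 this mix gives (21/104)·8 + (83/104)·0 = 21/13.
General C will play 1, holding General R to -1/104. Shifting weight toward the row that does better against 1 would raise this floor (the equalizing mix achieves 8/13 against both 1 and 2), so the proposed strategy is not optimal.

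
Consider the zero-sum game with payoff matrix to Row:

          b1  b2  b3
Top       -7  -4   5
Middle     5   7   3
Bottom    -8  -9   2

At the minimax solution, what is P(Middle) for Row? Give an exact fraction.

6/7

Row minima: Top → -7, Middle → 3, Bottom → -9; maximin = 3.
Column maxima: b1 → 5, b2 → 7, b3 → 5; minimax = 5.
3 ≠ 5, so there is no saddle point; optimal play is mixed.
Bottom is strictly dominated by Top, so Row never plays it.
With Bottom eliminated, b2 is strictly dominated by b1 (it gives Row strictly more in every remaining row), so Column never plays it.
On the remaining 2×2 (Top, Middle vs b1, b3):
Let Row play Top with probability p. Expected payoff against b1: (-7)p + 5(1−p) = −12p + 5; against b3: 5p + 3(1−p) = 2p + 3.
Setting these equal: −12p + 5 = 2p + 3 ⇒ −14p = -2 ⇒ p = 1/7, and the value is (-12)·(1/7) + 5 = 23/7.
For Column: with q = P(b1), equating Top's and Middle's payoffs gives −12q + 5 = 2q + 3 ⇒ q = 1/7.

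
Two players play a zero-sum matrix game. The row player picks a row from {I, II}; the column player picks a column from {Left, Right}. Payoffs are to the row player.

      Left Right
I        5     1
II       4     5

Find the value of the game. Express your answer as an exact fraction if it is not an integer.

Row minima: I → 1, II → 4; maximin = 4.
Column maxima: Left → 5, Right → 5; minimax = 5.
4 ≠ 5, so there is no saddle point; optimal play is mixed.
Let the row player play I with probability p. Expected payoff against Left: 5p + 4(1−p) = p + 4; against Right: 1p + 5(1−p) = −4p + 5.
Setting these equal: p + 4 = −4p + 5 ⇒ 5p = 1 ⇒ p = 1/5, and the value is (1)·(1/5) + 4 = 21/5.
For the column player: with q = P(Left), equating I's and II's payoffs gives 4q + 1 = −q + 5 ⇒ q = 4/5.

21/5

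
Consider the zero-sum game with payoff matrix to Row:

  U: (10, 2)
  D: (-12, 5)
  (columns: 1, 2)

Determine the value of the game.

74/25

Row minima: U → 2, D → -12; maximin = 2.
Column maxima: 1 → 10, 2 → 5; minimax = 5.
2 ≠ 5, so there is no saddle point; optimal play is mixed.
Let Row play U with probability p. Expected payoff against 1: 10p + (-12)(1−p) = 22p − 12; against 2: 2p + 5(1−p) = −3p + 5.
Setting these equal: 22p − 12 = −3p + 5 ⇒ 25p = 17 ⇒ p = 17/25, and the value is (22)·(17/25) − 12 = 74/25.
For Column: with q = P(1), equating U's and D's payoffs gives 8q + 2 = −17q + 5 ⇒ q = 3/25.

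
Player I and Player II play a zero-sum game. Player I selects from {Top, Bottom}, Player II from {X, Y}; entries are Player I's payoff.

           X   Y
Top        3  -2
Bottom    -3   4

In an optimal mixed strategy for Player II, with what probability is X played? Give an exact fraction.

1/2

Row minima: Top → -2, Bottom → -3; maximin = -2.
Column maxima: X → 3, Y → 4; minimax = 3.
-2 ≠ 3, so there is no saddle point; optimal play is mixed.
Let Player I play Top with probability p. Expected payoff against X: 3p + (-3)(1−p) = 6p − 3; against Y: (-2)p + 4(1−p) = −6p + 4.
Setting these equal: 6p − 3 = −6p + 4 ⇒ 12p = 7 ⇒ p = 7/12, and the value is (6)·(7/12) − 3 = 1/2.
For Player II: with q = P(X), equating Top's and Bottom's payoffs gives 5q − 2 = −7q + 4 ⇒ q = 1/2.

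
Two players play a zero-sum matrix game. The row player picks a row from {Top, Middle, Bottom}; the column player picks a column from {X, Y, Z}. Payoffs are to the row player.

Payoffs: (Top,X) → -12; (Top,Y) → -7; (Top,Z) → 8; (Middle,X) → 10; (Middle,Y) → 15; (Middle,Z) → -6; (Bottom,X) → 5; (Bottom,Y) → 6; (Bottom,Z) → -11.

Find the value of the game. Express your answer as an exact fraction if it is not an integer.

Row minima: Top → -12, Middle → -6, Bottom → -11; maximin = -6.
Column maxima: X → 10, Y → 15, Z → 8; minimax = 8.
-6 ≠ 8, so there is no saddle point; optimal play is mixed.
Bottom is strictly dominated by Middle, so the row player never plays it.
Y is strictly dominated by X (it gives the row player strictly more in every row), so the column player never plays it.
On the remaining 2×2 (Top, Middle vs X, Z):
Let the row player play Top with probability p. Expected payoff against X: (-12)p + 10(1−p) = −22p + 10; against Z: 8p + (-6)(1−p) = 14p − 6.
Setting these equal: −22p + 10 = 14p − 6 ⇒ −36p = -16 ⇒ p = 4/9, and the value is (-22)·(4/9) + 10 = 2/9.
For the column player: with q = P(X), equating Top's and Middle's payoffs gives −20q + 8 = 16q − 6 ⇒ q = 7/18.

2/9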